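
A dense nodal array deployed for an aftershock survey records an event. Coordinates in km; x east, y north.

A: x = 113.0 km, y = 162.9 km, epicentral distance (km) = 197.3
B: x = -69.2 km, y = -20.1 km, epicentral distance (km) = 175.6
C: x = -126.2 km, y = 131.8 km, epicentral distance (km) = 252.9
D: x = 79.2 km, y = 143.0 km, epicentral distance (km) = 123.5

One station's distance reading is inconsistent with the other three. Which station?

Solve using three stations at a time. Using B, C, D (subtract circle equations pairwise → linear system) gives (x, y) ≈ (101.4, 21.5).
Distances from that point to each station vs reported:
  A: calculated 141.9 vs reported 197.3 → residual 55.4 km
  B: calculated 175.6 vs reported 175.6 → residual 0.0 km
  C: calculated 252.9 vs reported 252.9 → residual 0.0 km
  D: calculated 123.5 vs reported 123.5 → residual 0.0 km
B, C, D are mutually consistent (residuals ≈ 0); A is off by 55.4 km.

A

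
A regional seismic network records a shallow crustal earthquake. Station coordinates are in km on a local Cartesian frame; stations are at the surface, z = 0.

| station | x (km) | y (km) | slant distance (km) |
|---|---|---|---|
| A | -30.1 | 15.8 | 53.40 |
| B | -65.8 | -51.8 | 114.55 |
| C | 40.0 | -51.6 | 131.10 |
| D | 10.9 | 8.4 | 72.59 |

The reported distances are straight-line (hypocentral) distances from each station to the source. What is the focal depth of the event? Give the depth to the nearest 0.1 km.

Each station gives a sphere (x−x_i)² + (y−y_i)² + z² = d_i² (stations at z=0).
Subtracting the A sphere from B and C: z² cancels, leaving linear equations in x and y:
-71.4 x − 135.2 y = -4412.91
140.2 x − 134.8 y = -11228.74
Solving: x ≈ -32.305, y ≈ 49.700 km (keep extra digits for the depth step; rounded: -32.3, 49.7).
Then from the A sphere: z² = 53.40² − (x + 30.1)² − (y − 15.8)² with x = -32.305, y = 49.700, so z ≈ 41.201 ≈ 41.2 km.
Check against D (with the unrounded solution): distance 72.59 ≈ 72.59 km. ✓

z ≈ 41.2 km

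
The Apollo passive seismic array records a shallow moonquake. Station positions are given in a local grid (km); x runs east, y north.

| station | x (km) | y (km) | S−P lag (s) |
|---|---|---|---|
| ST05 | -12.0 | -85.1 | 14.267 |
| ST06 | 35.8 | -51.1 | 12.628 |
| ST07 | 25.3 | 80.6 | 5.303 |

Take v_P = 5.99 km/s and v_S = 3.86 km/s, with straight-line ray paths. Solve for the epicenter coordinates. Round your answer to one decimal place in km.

x ≈ -31.0 km, y ≈ 68.6 km

Distance from S−P lag: d = Δt · v_P v_S / (v_P − v_S) = Δt · (5.99·3.86)/(5.99−3.86) ≈ 10.8551·Δt.
So d_ST05 = 154.87, d_ST06 = 137.08, d_ST07 = 57.56 km.
Circle about each station: (x + 12.0)² + (y + 85.1)² = 154.87²; (x − 35.8)² + (y + 51.1)² = 137.08²; (x − 25.3)² + (y − 80.6)² = 57.56².
Subtracting pairs of circle equations eliminates x²+y² and gives linear equations (the radical axes):
95.6 x + 68.0 y = 1700.63
74.6 x + 331.4 y = 20422.00
Solving the 2×2 system: x ≈ -31.0, y ≈ 68.6 km.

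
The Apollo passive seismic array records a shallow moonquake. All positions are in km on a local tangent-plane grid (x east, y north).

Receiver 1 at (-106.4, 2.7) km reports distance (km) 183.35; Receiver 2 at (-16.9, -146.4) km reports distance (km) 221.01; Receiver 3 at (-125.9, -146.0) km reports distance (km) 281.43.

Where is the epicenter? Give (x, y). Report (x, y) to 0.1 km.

(68.6, 57.4)

Circle about each station: (x + 106.4)² + (y − 2.7)² = 183.35²; (x + 16.9)² + (y + 146.4)² = 221.01²; (x + 125.9)² + (y + 146.0)² = 281.43².
Subtracting the Receiver 1 equation from the Receiver 2 and Receiver 3 equations removes the quadratic terms:
179.0 x − 298.2 y = -4837.88
-39.0 x − 297.4 y = -19747.06
Solving the 2×2 system: x ≈ 68.6, y ≈ 57.4 km.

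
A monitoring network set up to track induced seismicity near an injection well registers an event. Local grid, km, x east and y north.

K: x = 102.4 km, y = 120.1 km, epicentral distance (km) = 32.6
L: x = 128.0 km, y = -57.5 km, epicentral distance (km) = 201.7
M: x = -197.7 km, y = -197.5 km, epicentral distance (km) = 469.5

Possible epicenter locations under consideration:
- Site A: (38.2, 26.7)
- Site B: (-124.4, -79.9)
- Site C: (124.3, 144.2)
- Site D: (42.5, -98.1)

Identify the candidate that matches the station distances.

For each candidate, compare |candidate − station| to the reported distance:
Site A: residuals K 80.7, L 78.6, M 144.1 → max 144.1 km
Site B: residuals K 269.8, L 51.7, M 330.9 → max 330.9 km
Site C: residuals K 0.0, L 0.0, M 0.0 → max 0.0 km
Site D: residuals K 193.7, L 107.1, M 209.5 → max 209.5 km
Only Site C has all residuals ≈ 0.

Site C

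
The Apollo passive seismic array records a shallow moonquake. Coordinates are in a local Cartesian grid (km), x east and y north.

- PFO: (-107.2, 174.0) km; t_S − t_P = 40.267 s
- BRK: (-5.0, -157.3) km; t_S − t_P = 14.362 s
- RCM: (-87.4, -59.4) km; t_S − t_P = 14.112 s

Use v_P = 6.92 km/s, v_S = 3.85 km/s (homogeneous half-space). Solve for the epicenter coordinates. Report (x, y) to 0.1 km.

(-128.4, -174.8)

Distance from S−P lag: d = Δt · v_P v_S / (v_P − v_S) = Δt · (6.92·3.85)/(6.92−3.85) ≈ 8.6782·Δt.
So d_PFO = 349.44, d_BRK = 124.64, d_RCM = 122.47 km.
Circle about each station: (x + 107.2)² + (y − 174.0)² = 349.44²; (x + 5.0)² + (y + 157.3)² = 124.64²; (x + 87.4)² + (y + 59.4)² = 122.47².
Subtracting pairs of circle equations eliminates x²+y² and gives linear equations (the radical axes):
204.4 x − 662.6 y = 89573.63
39.6 x − 466.8 y = 76508.69
Solving the 2×2 system: x ≈ -128.4, y ≈ -174.8 km.
Check against PFO (with the unrounded x, y): √((x + 107.2)²+(y − 174.0)²) = 349.44 ≈ 349.44 km. ✓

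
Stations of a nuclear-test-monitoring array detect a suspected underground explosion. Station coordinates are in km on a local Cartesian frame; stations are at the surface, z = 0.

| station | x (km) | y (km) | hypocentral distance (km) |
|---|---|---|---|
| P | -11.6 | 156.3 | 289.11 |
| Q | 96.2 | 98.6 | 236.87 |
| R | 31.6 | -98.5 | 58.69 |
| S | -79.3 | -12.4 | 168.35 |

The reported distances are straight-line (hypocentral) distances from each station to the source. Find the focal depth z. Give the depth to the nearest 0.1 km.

Each station gives a sphere (x−x_i)² + (y−y_i)² + z² = d_i² (stations at z=0).
Subtracting the P sphere from Q and R: z² cancels, leaving linear equations in x and y:
215.6 x − 115.4 y = 21889.35
86.4 x − 509.6 y = 66276.64
Solving: x ≈ 35.100, y ≈ -124.105 km (keep extra digits for the depth step; rounded: 35.1, -124.1).
Then from the P sphere: z² = 289.11² − (x + 11.6)² − (y − 156.3)² with x = 35.100, y = -124.105, so z ≈ 52.695 ≈ 52.7 km.

52.7 km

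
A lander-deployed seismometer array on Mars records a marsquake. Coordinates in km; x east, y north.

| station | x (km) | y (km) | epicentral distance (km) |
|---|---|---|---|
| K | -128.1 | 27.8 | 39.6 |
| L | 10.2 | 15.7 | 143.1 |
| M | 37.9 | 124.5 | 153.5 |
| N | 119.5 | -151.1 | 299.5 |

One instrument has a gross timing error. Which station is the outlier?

L

Solve using three stations at a time. Using K, M, N (subtract circle equations pairwise → linear system) gives (x, y) ≈ (-98.6, 54.2).
Distances from that point to each station vs reported:
  K: calculated 39.6 vs reported 39.6 → residual 0.0 km
  L: calculated 115.4 vs reported 143.1 → residual 27.7 km
  M: calculated 153.5 vs reported 153.5 → residual 0.0 km
  N: calculated 299.5 vs reported 299.5 → residual 0.0 km
K, M, N are mutually consistent (residuals ≈ 0); L is off by 27.7 km.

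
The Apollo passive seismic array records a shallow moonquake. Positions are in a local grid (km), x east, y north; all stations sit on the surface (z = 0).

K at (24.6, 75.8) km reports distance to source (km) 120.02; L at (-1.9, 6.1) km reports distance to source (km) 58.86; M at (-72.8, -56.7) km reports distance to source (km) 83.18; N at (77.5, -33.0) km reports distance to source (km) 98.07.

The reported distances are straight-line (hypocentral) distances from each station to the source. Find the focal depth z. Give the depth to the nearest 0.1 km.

depth ≈ 46.1 km

Each station gives a sphere (x−x_i)² + (y−y_i)² + z² = d_i² (stations at z=0).
Subtracting the K sphere from L and M: z² cancels, leaving linear equations in x and y:
-53.0 x − 139.4 y = 4630.32
-194.8 x − 265.0 y = 9649.82
Solving: x ≈ -9.012, y ≈ -29.790 km (keep extra digits for the depth step; rounded: -9.0, -29.8).
Then from the K sphere: z² = 120.02² − (x − 24.6)² − (y − 75.8)² with x = -9.012, y = -29.790, so z ≈ 46.106 ≈ 46.1 km.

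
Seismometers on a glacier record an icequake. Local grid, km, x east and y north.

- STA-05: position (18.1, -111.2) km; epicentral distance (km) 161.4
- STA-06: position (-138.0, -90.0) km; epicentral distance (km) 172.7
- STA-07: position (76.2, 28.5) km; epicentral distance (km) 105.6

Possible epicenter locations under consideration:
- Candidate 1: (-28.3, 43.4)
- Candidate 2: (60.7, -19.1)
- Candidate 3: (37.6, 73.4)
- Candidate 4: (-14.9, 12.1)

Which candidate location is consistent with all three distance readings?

For each candidate, compare |candidate − station| to the reported distance:
Candidate 1: residuals STA-05 0.0, STA-06 0.0, STA-07 0.0 → max 0.0 km
Candidate 2: residuals STA-05 59.9, STA-06 38.3, STA-07 55.5 → max 59.9 km
Candidate 3: residuals STA-05 24.2, STA-06 67.2, STA-07 46.4 → max 67.2 km
Candidate 4: residuals STA-05 33.8, STA-06 12.8, STA-07 13.0 → max 33.8 km
Only Candidate 1 has all residuals ≈ 0.

Candidate 1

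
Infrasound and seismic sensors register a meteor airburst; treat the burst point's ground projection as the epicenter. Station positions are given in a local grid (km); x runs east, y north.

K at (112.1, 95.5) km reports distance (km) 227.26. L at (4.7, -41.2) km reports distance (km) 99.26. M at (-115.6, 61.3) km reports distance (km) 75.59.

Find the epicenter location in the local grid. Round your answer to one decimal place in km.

x ≈ -89.4 km, y ≈ -9.6 km

Circle about each station: (x − 112.1)² + (y − 95.5)² = 227.26²; (x − 4.7)² + (y + 41.2)² = 99.26²; (x + 115.6)² + (y − 61.3)² = 75.59².
Subtracting pairs of circle equations eliminates x²+y² and gives linear equations (the radical axes):
-214.8 x − 273.4 y = 21827.43
-455.4 x − 68.4 y = 41367.65
Solving the 2×2 system: x ≈ -89.4, y ≈ -9.6 km.
Check against K (with the unrounded x, y): √((x − 112.1)²+(y − 95.5)²) = 227.26 ≈ 227.26 km. ✓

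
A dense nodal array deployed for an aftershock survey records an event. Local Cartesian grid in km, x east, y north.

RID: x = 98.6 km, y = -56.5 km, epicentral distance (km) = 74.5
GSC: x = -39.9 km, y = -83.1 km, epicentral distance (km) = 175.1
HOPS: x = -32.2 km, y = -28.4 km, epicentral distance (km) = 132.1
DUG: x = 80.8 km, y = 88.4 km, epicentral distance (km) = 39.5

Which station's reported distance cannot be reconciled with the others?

RID

Solve using three stations at a time. Using GSC, HOPS, DUG (subtract circle equations pairwise → linear system) gives (x, y) ≈ (74.5, 49.4).
Distances from that point to each station vs reported:
  RID: calculated 108.6 vs reported 74.5 → residual 34.1 km
  GSC: calculated 175.1 vs reported 175.1 → residual 0.0 km
  HOPS: calculated 132.1 vs reported 132.1 → residual 0.0 km
  DUG: calculated 39.5 vs reported 39.5 → residual 0.0 km
GSC, HOPS, DUG are mutually consistent (residuals ≈ 0); RID is off by 34.1 km.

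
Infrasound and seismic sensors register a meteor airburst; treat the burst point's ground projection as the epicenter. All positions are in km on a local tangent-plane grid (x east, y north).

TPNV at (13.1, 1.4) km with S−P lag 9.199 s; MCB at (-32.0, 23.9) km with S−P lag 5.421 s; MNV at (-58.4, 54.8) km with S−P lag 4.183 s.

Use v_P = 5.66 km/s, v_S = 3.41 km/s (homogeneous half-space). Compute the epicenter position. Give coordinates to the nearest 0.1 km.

Distance from S−P lag: d = Δt · v_P v_S / (v_P − v_S) = Δt · (5.66·3.41)/(5.66−3.41) ≈ 8.5780·Δt.
So d_TPNV = 78.91, d_MCB = 46.50, d_MNV = 35.88 km.
Circle about each station: (x − 13.1)² + (y − 1.4)² = 78.91²; (x + 32.0)² + (y − 23.9)² = 46.50²; (x + 58.4)² + (y − 54.8)² = 35.88².
Subtracting the TPNV equation from the MCB and MNV equations removes the quadratic terms:
-90.2 x + 45.0 y = 5486.18
-143.0 x + 106.8 y = 11179.44
Solving the 2×2 system: x ≈ -25.9, y ≈ 70.0 km.

-25.9 km east, 70.0 km north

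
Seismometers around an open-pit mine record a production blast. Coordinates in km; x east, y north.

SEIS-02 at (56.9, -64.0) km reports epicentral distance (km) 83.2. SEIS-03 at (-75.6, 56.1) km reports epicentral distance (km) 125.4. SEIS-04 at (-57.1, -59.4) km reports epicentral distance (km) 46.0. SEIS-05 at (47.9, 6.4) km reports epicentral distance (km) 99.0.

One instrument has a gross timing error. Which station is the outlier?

SEIS-04

Solve using three stations at a time. Using SEIS-02, SEIS-03, SEIS-05 (subtract circle equations pairwise → linear system) gives (x, y) ≈ (-26.3, -59.3).
Distances from that point to each station vs reported:
  SEIS-02: calculated 83.3 vs reported 83.2 → residual 0.1 km
  SEIS-03: calculated 125.5 vs reported 125.4 → residual 0.1 km
  SEIS-04: calculated 30.8 vs reported 46.0 → residual 15.2 km
  SEIS-05: calculated 99.1 vs reported 99.0 → residual 0.1 km
SEIS-02, SEIS-03, SEIS-05 are mutually consistent (residuals ≈ 0); SEIS-04 is off by 15.2 km.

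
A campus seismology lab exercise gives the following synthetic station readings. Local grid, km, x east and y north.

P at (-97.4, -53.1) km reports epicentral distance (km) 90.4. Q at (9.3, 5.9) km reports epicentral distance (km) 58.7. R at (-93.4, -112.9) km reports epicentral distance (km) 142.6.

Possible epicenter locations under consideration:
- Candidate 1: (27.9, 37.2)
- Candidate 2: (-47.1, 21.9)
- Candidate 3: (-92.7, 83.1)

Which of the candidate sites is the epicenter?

For each candidate, compare |candidate − station| to the reported distance:
Candidate 1: residuals P 64.0, Q 22.3, R 50.4 → max 64.0 km
Candidate 2: residuals P 0.1, Q 0.1, R 0.1 → max 0.1 km
Candidate 3: residuals P 45.9, Q 69.2, R 53.4 → max 69.2 km
Only Candidate 2 has all residuals ≈ 0.

Candidate 2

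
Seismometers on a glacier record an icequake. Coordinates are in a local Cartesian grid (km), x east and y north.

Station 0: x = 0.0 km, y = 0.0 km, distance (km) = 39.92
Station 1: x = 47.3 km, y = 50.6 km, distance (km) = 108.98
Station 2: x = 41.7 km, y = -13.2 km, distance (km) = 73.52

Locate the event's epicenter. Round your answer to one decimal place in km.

Circle about each station: x² + y² = 39.92²; (x − 47.3)² + (y − 50.6)² = 108.98²; (x − 41.7)² + (y + 13.2)² = 73.52².
Subtracting pairs of circle equations eliminates x²+y² and gives linear equations (the radical axes):
94.6 x + 101.2 y = -5485.38
83.4 x − 26.4 y = -1898.45
Solving the 2×2 system: x ≈ -30.8, y ≈ -25.4 km.

x ≈ -30.8 km, y ≈ -25.4 km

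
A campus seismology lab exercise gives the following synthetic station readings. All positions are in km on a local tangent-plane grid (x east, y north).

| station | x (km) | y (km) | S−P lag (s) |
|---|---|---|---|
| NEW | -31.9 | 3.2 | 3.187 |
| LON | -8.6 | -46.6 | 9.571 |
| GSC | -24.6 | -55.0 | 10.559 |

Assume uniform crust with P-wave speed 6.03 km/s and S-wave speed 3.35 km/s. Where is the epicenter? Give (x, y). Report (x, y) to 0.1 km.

-20.8 km east, 24.5 km north

Distance from S−P lag: d = Δt · v_P v_S / (v_P − v_S) = Δt · (6.03·3.35)/(6.03−3.35) ≈ 7.5375·Δt.
So d_NEW = 24.02, d_LON = 72.14, d_GSC = 79.59 km.
Circle about each station: (x + 31.9)² + (y − 3.2)² = 24.02²; (x + 8.6)² + (y + 46.6)² = 72.14²; (x + 24.6)² + (y + 55.0)² = 79.59².
Subtracting the NEW equation from the LON and GSC equations removes the quadratic terms:
46.6 x − 99.6 y = -3409.55
14.6 x − 116.4 y = -3155.30
Solving the 2×2 system: x ≈ -20.8, y ≈ 24.5 km.
Check against NEW (with the unrounded x, y): √((x + 31.9)²+(y − 3.2)²) = 24.01 ≈ 24.02 km. ✓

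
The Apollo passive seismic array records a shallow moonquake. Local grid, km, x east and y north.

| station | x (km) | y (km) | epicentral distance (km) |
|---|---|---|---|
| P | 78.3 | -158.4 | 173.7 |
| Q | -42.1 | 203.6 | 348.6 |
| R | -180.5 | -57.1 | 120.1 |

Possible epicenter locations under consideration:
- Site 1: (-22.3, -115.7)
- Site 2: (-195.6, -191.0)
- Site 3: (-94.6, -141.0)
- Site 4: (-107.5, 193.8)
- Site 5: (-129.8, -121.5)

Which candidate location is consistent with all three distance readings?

For each candidate, compare |candidate − station| to the reported distance:
Site 1: residuals P 64.4, Q 28.7, R 48.6 → max 64.4 km
Site 2: residuals P 102.1, Q 74.8, R 14.6 → max 102.1 km
Site 3: residuals P 0.1, Q 0.0, R 0.0 → max 0.1 km
Site 4: residuals P 224.5, Q 282.5, R 141.2 → max 282.5 km
Site 5: residuals P 37.6, Q 11.9, R 38.1 → max 38.1 km
Only Site 3 has all residuals ≈ 0.

Site 3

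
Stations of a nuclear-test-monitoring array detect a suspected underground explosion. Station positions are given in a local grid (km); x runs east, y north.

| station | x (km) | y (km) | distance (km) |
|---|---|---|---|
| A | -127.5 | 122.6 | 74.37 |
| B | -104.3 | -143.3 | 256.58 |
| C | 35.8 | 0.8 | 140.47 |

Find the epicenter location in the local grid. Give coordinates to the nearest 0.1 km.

Circle about each station: (x + 127.5)² + (y − 122.6)² = 74.37²; (x + 104.3)² + (y + 143.3)² = 256.58²; (x − 35.8)² + (y − 0.8)² = 140.47².
Subtracting pairs of circle equations eliminates x²+y² and gives linear equations (the radical axes):
46.4 x − 531.8 y = -60176.03
326.6 x − 243.6 y = -44205.65
Solving the 2×2 system: x ≈ -54.5, y ≈ 108.4 km.

x ≈ -54.5 km, y ≈ 108.4 km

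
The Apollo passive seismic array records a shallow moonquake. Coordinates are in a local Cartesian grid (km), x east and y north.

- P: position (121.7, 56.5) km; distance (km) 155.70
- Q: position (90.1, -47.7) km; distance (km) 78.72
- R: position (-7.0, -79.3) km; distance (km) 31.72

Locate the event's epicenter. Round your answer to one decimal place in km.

Circle about each station: (x − 121.7)² + (y − 56.5)² = 155.70²; (x − 90.1)² + (y + 47.7)² = 78.72²; (x + 7.0)² + (y + 79.3)² = 31.72².
Subtracting the P equation from the Q and R equations removes the quadratic terms:
-63.2 x − 208.4 y = 10435.81
-257.4 x − 271.6 y = 11570.68
Solving the 2×2 system: x ≈ 11.6, y ≈ -53.6 km.

11.6 km east, -53.6 km north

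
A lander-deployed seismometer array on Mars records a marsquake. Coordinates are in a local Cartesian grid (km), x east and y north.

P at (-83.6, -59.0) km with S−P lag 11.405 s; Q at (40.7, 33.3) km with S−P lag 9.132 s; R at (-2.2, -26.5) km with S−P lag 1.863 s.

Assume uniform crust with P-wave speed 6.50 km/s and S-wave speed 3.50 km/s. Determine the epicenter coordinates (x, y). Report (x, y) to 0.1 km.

-9.5 km east, -14.4 km north

Distance from S−P lag: d = Δt · v_P v_S / (v_P − v_S) = Δt · (6.50·3.50)/(6.50−3.50) ≈ 7.5833·Δt.
So d_P = 86.49, d_Q = 69.25, d_R = 14.13 km.
Circle about each station: (x + 83.6)² + (y + 59.0)² = 86.49²; (x − 40.7)² + (y − 33.3)² = 69.25²; (x + 2.2)² + (y + 26.5)² = 14.13².
Subtracting pairs of circle equations eliminates x²+y² and gives linear equations (the radical axes):
248.6 x + 184.6 y = -5019.62
162.8 x + 65.0 y = -2482.01
Solving the 2×2 system: x ≈ -9.5, y ≈ -14.4 km.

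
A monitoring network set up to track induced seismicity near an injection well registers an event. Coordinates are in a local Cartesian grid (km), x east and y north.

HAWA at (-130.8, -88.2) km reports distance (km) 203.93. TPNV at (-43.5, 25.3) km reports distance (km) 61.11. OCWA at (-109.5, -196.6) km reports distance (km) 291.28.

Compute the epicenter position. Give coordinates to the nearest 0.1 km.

(-12.9, 78.2)

Circle about each station: (x + 130.8)² + (y + 88.2)² = 203.93²; (x + 43.5)² + (y − 25.3)² = 61.11²; (x + 109.5)² + (y + 196.6)² = 291.28².
Subtracting the HAWA equation from the TPNV and OCWA equations removes the quadratic terms:
174.6 x + 227.0 y = 15497.47
42.6 x − 216.8 y = -17502.66
Solving the 2×2 system: x ≈ -12.9, y ≈ 78.2 km.
Check against HAWA (with the unrounded x, y): √((x + 130.8)²+(y + 88.2)²) = 203.93 ≈ 203.93 km. ✓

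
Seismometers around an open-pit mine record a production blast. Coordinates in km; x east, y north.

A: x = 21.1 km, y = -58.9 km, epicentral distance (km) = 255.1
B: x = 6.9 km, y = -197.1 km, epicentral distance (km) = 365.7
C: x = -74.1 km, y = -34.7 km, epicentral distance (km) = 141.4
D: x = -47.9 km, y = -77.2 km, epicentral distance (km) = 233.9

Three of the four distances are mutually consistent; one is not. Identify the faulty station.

C

Solve using three stations at a time. Using A, B, D (subtract circle equations pairwise → linear system) gives (x, y) ≈ (-142.8, 136.5).
Distances from that point to each station vs reported:
  A: calculated 255.0 vs reported 255.1 → residual 0.1 km
  B: calculated 365.7 vs reported 365.7 → residual 0.0 km
  C: calculated 184.5 vs reported 141.4 → residual 43.1 km
  D: calculated 233.8 vs reported 233.9 → residual 0.1 km
A, B, D are mutually consistent (residuals ≈ 0); C is off by 43.1 km.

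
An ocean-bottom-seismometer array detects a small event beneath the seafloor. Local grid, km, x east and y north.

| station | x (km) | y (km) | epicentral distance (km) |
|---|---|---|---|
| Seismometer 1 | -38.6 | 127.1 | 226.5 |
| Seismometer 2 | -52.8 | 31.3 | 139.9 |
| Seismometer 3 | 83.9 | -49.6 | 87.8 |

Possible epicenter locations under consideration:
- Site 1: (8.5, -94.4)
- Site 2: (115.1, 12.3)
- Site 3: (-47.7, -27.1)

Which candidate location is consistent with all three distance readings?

Site 1

For each candidate, compare |candidate − station| to the reported distance:
Site 1: residuals Seismometer 1 0.0, Seismometer 2 0.0, Seismometer 3 0.1 → max 0.1 km
Site 2: residuals Seismometer 1 34.7, Seismometer 2 29.1, Seismometer 3 18.5 → max 34.7 km
Site 3: residuals Seismometer 1 72.0, Seismometer 2 81.3, Seismometer 3 45.7 → max 81.3 km
Only Site 1 has all residuals ≈ 0.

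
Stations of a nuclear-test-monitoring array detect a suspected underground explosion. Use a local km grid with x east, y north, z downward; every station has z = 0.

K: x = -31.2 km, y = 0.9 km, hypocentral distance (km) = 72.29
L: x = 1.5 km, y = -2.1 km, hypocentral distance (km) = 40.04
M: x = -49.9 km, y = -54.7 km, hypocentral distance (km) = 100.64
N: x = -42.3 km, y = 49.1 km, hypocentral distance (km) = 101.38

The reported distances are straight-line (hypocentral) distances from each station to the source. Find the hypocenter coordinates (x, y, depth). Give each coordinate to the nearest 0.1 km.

Each station gives a sphere (x−x_i)² + (y−y_i)² + z² = d_i² (stations at z=0).
Subtracting the K sphere from L and M: z² cancels, leaving linear equations in x and y:
65.4 x − 6.0 y = 2655.05
-37.4 x − 111.2 y = -394.72
Solving: x ≈ 39.698, y ≈ -9.802 km (keep extra digits for the depth step; rounded: 39.7, -9.8).
Then from the K sphere: z² = 72.29² − (x + 31.2)² − (y − 0.9)² with x = 39.698, y = -9.802, so z ≈ 9.208 ≈ 9.2 km.

x ≈ 39.7 km, y ≈ -9.8 km, depth ≈ 9.2 km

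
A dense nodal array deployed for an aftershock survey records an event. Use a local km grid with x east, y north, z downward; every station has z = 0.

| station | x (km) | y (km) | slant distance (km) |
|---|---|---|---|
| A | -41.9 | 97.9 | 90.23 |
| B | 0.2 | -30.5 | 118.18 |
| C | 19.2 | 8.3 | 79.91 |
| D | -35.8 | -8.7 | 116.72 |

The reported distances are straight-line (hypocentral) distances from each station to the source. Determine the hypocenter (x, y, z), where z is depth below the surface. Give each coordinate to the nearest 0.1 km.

(34.4, 74.5, 42.1)

Each station gives a sphere (x−x_i)² + (y−y_i)² + z² = d_i² (stations at z=0).
Subtracting the A sphere from B and C: z² cancels, leaving linear equations in x and y:
84.2 x − 256.8 y = -16234.79
122.2 x − 179.2 y = -9146.65
Solving: x ≈ 34.398, y ≈ 74.498 km (keep extra digits for the depth step; rounded: 34.4, 74.5).
Then from the A sphere: z² = 90.23² − (x + 41.9)² − (y − 97.9)² with x = 34.398, y = 74.498, so z ≈ 42.100 ≈ 42.1 km.
Check against D (with the unrounded solution): distance 116.71 ≈ 116.72 km. ✓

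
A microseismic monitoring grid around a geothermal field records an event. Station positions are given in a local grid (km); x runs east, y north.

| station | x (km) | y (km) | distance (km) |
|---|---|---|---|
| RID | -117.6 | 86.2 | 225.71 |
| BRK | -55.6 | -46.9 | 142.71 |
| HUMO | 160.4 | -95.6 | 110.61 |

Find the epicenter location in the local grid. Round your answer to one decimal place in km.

83.7 km east, -15.9 km north

Circle about each station: (x + 117.6)² + (y − 86.2)² = 225.71²; (x + 55.6)² + (y + 46.9)² = 142.71²; (x − 160.4)² + (y + 95.6)² = 110.61².
Subtracting pairs of circle equations eliminates x²+y² and gives linear equations (the radical axes):
124.0 x − 266.2 y = 14609.63
556.0 x − 363.6 y = 52317.75
Solving the 2×2 system: x ≈ 83.7, y ≈ -15.9 km.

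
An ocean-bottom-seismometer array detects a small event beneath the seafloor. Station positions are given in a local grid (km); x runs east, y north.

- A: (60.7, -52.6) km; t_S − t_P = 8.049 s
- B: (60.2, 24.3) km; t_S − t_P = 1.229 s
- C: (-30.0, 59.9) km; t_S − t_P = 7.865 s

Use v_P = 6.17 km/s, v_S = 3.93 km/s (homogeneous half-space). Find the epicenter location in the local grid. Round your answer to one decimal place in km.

x ≈ 51.1 km, y ≈ 34.0 km

Distance from S−P lag: d = Δt · v_P v_S / (v_P − v_S) = Δt · (6.17·3.93)/(6.17−3.93) ≈ 10.8250·Δt.
So d_A = 87.13, d_B = 13.30, d_C = 85.14 km.
Circle about each station: (x − 60.7)² + (y + 52.6)² = 87.13²; (x − 60.2)² + (y − 24.3)² = 13.30²; (x + 30.0)² + (y − 59.9)² = 85.14².
Subtracting the A equation from the B and C equations removes the quadratic terms:
-1.0 x + 153.8 y = 5178.03
-181.4 x + 225.0 y = -1620.42
Solving the 2×2 system: x ≈ 51.1, y ≈ 34.0 km.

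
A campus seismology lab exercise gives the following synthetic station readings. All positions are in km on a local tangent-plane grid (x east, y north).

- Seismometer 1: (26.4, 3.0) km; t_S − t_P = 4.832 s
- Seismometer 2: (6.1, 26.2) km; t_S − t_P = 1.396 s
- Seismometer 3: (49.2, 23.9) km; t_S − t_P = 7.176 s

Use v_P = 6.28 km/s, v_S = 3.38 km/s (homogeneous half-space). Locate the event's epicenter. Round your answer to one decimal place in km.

-3.3 km east, 22.2 km north

Distance from S−P lag: d = Δt · v_P v_S / (v_P − v_S) = Δt · (6.28·3.38)/(6.28−3.38) ≈ 7.3194·Δt.
So d_Seismometer 1 = 35.37, d_Seismometer 2 = 10.22, d_Seismometer 3 = 52.52 km.
Circle about each station: (x − 26.4)² + (y − 3.0)² = 35.37²; (x − 6.1)² + (y − 26.2)² = 10.22²; (x − 49.2)² + (y − 23.9)² = 52.52².
Subtracting pairs of circle equations eliminates x²+y² and gives linear equations (the radical axes):
-40.6 x + 46.4 y = 1164.28
45.6 x + 41.8 y = 778.58
Solving the 2×2 system: x ≈ -3.3, y ≈ 22.2 km.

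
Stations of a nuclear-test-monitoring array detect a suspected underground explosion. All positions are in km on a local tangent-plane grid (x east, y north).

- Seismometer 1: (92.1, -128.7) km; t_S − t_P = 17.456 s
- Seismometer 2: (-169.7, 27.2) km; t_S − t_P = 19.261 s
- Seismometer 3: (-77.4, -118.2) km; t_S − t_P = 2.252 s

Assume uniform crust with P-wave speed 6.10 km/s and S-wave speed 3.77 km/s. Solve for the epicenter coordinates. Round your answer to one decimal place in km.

(-79.8, -140.3)

Distance from S−P lag: d = Δt · v_P v_S / (v_P − v_S) = Δt · (6.10·3.77)/(6.10−3.77) ≈ 9.8700·Δt.
So d_Seismometer 1 = 172.29, d_Seismometer 2 = 190.11, d_Seismometer 3 = 22.23 km.
Circle about each station: (x − 92.1)² + (y + 128.7)² = 172.29²; (x + 169.7)² + (y − 27.2)² = 190.11²; (x + 77.4)² + (y + 118.2)² = 22.23².
Subtracting the Seismometer 1 equation from the Seismometer 2 and Seismometer 3 equations removes the quadratic terms:
-523.6 x + 311.8 y = -1966.14
-339.0 x + 21.0 y = 24105.57
Solving the 2×2 system: x ≈ -79.8, y ≈ -140.3 km.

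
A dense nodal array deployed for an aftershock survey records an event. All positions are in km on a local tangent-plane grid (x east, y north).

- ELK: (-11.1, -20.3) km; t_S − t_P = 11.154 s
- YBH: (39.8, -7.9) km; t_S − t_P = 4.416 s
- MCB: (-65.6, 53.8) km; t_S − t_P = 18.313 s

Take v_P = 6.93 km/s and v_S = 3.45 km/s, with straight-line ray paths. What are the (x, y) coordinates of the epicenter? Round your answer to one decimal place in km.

Distance from S−P lag: d = Δt · v_P v_S / (v_P − v_S) = Δt · (6.93·3.45)/(6.93−3.45) ≈ 6.8703·Δt.
So d_ELK = 76.63, d_YBH = 30.34, d_MCB = 125.82 km.
Circle about each station: (x + 11.1)² + (y + 20.3)² = 76.63²; (x − 39.8)² + (y + 7.9)² = 30.34²; (x + 65.6)² + (y − 53.8)² = 125.82².
Subtracting the ELK equation from the YBH and MCB equations removes the quadratic terms:
101.8 x + 24.8 y = 6062.79
-109.0 x + 148.2 y = -3296.02
Solving the 2×2 system: x ≈ 55.1, y ≈ 18.3 km.

(55.1, 18.3)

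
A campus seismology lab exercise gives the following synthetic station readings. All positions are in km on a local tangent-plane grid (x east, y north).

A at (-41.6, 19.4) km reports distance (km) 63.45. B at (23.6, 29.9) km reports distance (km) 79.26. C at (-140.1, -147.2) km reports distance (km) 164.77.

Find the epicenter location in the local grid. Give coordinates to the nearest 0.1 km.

x ≈ -16.1 km, y ≈ -38.7 km

Circle about each station: (x + 41.6)² + (y − 19.4)² = 63.45²; (x − 23.6)² + (y − 29.9)² = 79.26²; (x + 140.1)² + (y + 147.2)² = 164.77².
Subtracting pairs of circle equations eliminates x²+y² and gives linear equations (the radical axes):
130.4 x + 21.0 y = -2912.20
-197.0 x − 333.2 y = 16065.68
Solving the 2×2 system: x ≈ -16.1, y ≈ -38.7 km.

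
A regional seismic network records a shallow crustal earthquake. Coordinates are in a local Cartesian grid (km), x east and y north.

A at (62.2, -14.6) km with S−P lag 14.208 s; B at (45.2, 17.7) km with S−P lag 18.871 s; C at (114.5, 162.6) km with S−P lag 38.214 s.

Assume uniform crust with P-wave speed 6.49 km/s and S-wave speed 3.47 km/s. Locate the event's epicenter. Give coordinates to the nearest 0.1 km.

(75.6, -119.7)

Distance from S−P lag: d = Δt · v_P v_S / (v_P − v_S) = Δt · (6.49·3.47)/(6.49−3.47) ≈ 7.4571·Δt.
So d_A = 105.95, d_B = 140.72, d_C = 284.96 km.
Circle about each station: (x − 62.2)² + (y + 14.6)² = 105.95²; (x − 45.2)² + (y − 17.7)² = 140.72²; (x − 114.5)² + (y − 162.6)² = 284.96².
Subtracting pairs of circle equations eliminates x²+y² and gives linear equations (the radical axes):
-34.0 x + 64.6 y = -10302.39
104.6 x + 354.4 y = -34509.79
Solving the 2×2 system: x ≈ 75.6, y ≈ -119.7 km.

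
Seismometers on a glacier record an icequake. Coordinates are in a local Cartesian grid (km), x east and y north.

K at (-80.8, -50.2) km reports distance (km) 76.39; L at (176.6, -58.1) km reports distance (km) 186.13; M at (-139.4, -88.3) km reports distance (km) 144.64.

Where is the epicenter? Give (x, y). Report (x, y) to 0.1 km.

Circle about each station: (x + 80.8)² + (y + 50.2)² = 76.39²; (x − 176.6)² + (y + 58.1)² = 186.13²; (x + 139.4)² + (y + 88.3)² = 144.64².
Subtracting pairs of circle equations eliminates x²+y² and gives linear equations (the radical axes):
514.8 x − 15.8 y = -3294.45
-117.2 x − 76.2 y = 3095.27
Solving the 2×2 system: x ≈ -7.3, y ≈ -29.4 km.

x ≈ -7.3 km, y ≈ -29.4 km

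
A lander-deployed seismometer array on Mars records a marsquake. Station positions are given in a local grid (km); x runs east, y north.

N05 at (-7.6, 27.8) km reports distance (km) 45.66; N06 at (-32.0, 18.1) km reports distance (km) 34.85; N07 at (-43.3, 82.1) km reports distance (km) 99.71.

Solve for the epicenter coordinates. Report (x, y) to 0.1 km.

(-22.4, -15.4)

Circle about each station: (x + 7.6)² + (y − 27.8)² = 45.66²; (x + 32.0)² + (y − 18.1)² = 34.85²; (x + 43.3)² + (y − 82.1)² = 99.71².
Subtracting pairs of circle equations eliminates x²+y² and gives linear equations (the radical axes):
-48.8 x − 19.4 y = 1391.32
-71.4 x + 108.6 y = -72.55
Solving the 2×2 system: x ≈ -22.4, y ≈ -15.4 km.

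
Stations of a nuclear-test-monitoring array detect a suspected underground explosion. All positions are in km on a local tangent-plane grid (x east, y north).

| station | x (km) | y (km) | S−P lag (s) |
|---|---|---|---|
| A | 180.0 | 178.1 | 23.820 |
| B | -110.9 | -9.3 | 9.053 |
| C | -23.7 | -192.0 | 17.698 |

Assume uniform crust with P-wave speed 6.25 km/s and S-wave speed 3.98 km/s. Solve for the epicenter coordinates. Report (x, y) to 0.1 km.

Distance from S−P lag: d = Δt · v_P v_S / (v_P − v_S) = Δt · (6.25·3.98)/(6.25−3.98) ≈ 10.9581·Δt.
So d_A = 261.02, d_B = 99.20, d_C = 193.94 km.
Circle about each station: (x − 180.0)² + (y − 178.1)² = 261.02²; (x + 110.9)² + (y + 9.3)² = 99.20²; (x + 23.7)² + (y + 192.0)² = 193.94².
Subtracting the A equation from the B and C equations removes the quadratic terms:
-581.8 x − 374.8 y = 6556.49
-407.4 x − 740.2 y = 3824.80
Solving the 2×2 system: x ≈ -12.3, y ≈ 1.6 km.

-12.3 km east, 1.6 km north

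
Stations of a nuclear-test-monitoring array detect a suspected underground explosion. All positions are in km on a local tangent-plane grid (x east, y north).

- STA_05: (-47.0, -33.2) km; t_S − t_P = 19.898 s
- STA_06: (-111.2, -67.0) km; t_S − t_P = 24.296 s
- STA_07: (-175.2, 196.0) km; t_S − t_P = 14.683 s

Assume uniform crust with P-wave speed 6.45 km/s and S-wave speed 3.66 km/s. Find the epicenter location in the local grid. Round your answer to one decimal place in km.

Distance from S−P lag: d = Δt · v_P v_S / (v_P − v_S) = Δt · (6.45·3.66)/(6.45−3.66) ≈ 8.4613·Δt.
So d_STA_05 = 168.36, d_STA_06 = 205.58, d_STA_07 = 124.24 km.
Circle about each station: (x + 47.0)² + (y + 33.2)² = 168.36²; (x + 111.2)² + (y + 67.0)² = 205.58²; (x + 175.2)² + (y − 196.0)² = 124.24².
Subtracting pairs of circle equations eliminates x²+y² and gives linear equations (the radical axes):
-128.4 x − 67.6 y = -374.85
-256.4 x + 458.4 y = 78709.31
Solving the 2×2 system: x ≈ -67.6, y ≈ 133.9 km.

-67.6 km east, 133.9 km north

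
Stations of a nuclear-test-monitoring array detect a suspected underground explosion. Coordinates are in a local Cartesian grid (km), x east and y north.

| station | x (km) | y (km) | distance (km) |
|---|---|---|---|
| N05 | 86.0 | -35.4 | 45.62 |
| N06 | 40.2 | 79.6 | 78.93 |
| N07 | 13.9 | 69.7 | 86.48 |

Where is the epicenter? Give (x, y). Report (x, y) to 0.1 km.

Circle about each station: (x − 86.0)² + (y + 35.4)² = 45.62²; (x − 40.2)² + (y − 79.6)² = 78.93²; (x − 13.9)² + (y − 69.7)² = 86.48².
Subtracting pairs of circle equations eliminates x²+y² and gives linear equations (the radical axes):
-91.6 x + 230.0 y = -4845.72
-144.2 x + 210.2 y = -8995.47
Solving the 2×2 system: x ≈ 75.5, y ≈ 9.0 km.

75.5 km east, 9.0 km north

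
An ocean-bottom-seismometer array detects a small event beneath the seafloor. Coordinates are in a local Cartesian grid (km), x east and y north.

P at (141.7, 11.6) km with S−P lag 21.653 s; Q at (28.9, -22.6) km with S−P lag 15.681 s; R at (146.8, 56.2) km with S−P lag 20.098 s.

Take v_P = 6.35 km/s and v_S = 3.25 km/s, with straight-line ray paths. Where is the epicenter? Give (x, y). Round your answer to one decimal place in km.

Distance from S−P lag: d = Δt · v_P v_S / (v_P − v_S) = Δt · (6.35·3.25)/(6.35−3.25) ≈ 6.6573·Δt.
So d_P = 144.15, d_Q = 104.39, d_R = 133.80 km.
Circle about each station: (x − 141.7)² + (y − 11.6)² = 144.15²; (x − 28.9)² + (y + 22.6)² = 104.39²; (x − 146.8)² + (y − 56.2)² = 133.80².
Subtracting pairs of circle equations eliminates x²+y² and gives linear equations (the radical axes):
-225.6 x − 68.4 y = -8985.53
10.2 x + 89.2 y = 7372.01
Solving the 2×2 system: x ≈ 15.3, y ≈ 80.9 km.

15.3 km east, 80.9 km north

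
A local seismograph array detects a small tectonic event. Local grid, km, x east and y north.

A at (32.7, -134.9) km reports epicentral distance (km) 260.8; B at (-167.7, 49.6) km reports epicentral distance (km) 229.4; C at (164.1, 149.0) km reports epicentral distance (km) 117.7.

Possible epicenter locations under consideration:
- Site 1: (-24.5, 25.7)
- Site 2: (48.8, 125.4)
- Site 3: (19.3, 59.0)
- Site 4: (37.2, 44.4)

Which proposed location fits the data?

Site 2

For each candidate, compare |candidate − station| to the reported distance:
Site 1: residuals A 90.3, B 84.2, C 107.6 → max 107.6 km
Site 2: residuals A 0.0, B 0.0, C 0.0 → max 0.0 km
Site 3: residuals A 66.4, B 42.2, C 52.8 → max 66.4 km
Site 4: residuals A 81.4, B 24.4, C 46.8 → max 81.4 km
Only Site 2 has all residuals ≈ 0.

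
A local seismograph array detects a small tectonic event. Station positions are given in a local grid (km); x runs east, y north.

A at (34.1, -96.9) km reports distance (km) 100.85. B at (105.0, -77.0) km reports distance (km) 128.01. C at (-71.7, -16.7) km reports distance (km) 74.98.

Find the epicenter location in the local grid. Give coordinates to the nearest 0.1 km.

Circle about each station: (x − 34.1)² + (y + 96.9)² = 100.85²; (x − 105.0)² + (y + 77.0)² = 128.01²; (x + 71.7)² + (y + 16.7)² = 74.98².
Subtracting the A equation from the B and C equations removes the quadratic terms:
141.8 x + 39.8 y = 185.74
-211.6 x + 160.4 y = -583.92
Solving the 2×2 system: x ≈ 1.7, y ≈ -1.4 km.
Check against A (with the unrounded x, y): √((x − 34.1)²+(y + 96.9)²) = 100.85 ≈ 100.85 km. ✓

1.7 km east, -1.4 km north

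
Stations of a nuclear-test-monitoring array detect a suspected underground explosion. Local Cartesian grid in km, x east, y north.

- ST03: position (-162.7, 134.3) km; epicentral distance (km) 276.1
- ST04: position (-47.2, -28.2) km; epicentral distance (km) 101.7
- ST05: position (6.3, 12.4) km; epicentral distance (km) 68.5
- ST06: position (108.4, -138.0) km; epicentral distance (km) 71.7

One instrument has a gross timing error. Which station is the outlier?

Solve using three stations at a time. Using ST03, ST04, ST05 (subtract circle equations pairwise → linear system) gives (x, y) ≈ (54.1, -36.6).
Distances from that point to each station vs reported:
  ST03: calculated 276.1 vs reported 276.1 → residual 0.0 km
  ST04: calculated 101.7 vs reported 101.7 → residual 0.0 km
  ST05: calculated 68.5 vs reported 68.5 → residual 0.0 km
  ST06: calculated 115.0 vs reported 71.7 → residual 43.3 km
ST03, ST04, ST05 are mutually consistent (residuals ≈ 0); ST06 is off by 43.3 km.

ST06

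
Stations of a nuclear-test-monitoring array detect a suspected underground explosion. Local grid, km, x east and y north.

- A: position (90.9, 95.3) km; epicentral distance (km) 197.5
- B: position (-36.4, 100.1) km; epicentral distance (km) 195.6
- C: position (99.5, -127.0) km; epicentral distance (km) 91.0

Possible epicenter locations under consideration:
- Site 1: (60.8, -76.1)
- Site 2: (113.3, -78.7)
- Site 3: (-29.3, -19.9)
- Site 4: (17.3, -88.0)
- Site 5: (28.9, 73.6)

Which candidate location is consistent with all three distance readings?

Site 4

For each candidate, compare |candidate − station| to the reported distance:
Site 1: residuals A 23.5, B 5.6, C 27.1 → max 27.1 km
Site 2: residuals A 22.1, B 37.6, C 40.8 → max 40.8 km
Site 3: residuals A 31.0, B 75.4, C 76.5 → max 76.5 km
Site 4: residuals A 0.0, B 0.0, C 0.0 → max 0.0 km
Site 5: residuals A 131.8, B 125.1, C 121.7 → max 131.8 km
Only Site 4 has all residuals ≈ 0.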